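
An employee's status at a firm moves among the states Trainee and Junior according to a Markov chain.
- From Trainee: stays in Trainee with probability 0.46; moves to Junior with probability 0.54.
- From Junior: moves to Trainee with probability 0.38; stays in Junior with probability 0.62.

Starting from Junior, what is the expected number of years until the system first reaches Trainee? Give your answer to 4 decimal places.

2.6316

Let t(s) be the expected number of years to first reach Trainee from state s, with t(Trainee) = 0. Conditioning on the first year:
t(Junior) = 1 + 0.62·t(Junior)
Solving: t(Junior) = 2.6316.
Expected years from Junior to Trainee: 2.6316.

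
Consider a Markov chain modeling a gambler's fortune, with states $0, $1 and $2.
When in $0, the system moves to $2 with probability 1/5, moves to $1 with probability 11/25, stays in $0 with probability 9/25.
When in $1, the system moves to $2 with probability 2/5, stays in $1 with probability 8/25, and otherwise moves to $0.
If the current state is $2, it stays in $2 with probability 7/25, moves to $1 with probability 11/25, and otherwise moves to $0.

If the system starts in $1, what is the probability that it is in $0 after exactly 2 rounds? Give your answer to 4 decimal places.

0.3024

Sum over the intermediate state after 1 round:
P = P($1→$0)·P($0→$0) + P($1→$1)·P($1→$0) + P($1→$2)·P($2→$0)
  = 0.28×0.36 + 0.32×0.28 + 0.4×0.28
  = 0.1008 + 0.0896 + 0.1120 = 0.3024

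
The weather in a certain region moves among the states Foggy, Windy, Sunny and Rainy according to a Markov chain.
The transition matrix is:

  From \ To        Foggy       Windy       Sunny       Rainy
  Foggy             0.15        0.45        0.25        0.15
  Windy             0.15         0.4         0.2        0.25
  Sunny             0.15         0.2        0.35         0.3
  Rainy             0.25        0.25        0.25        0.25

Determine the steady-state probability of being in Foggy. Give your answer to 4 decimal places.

0.1746

Let the stationary distribution be π with π = πP and π_1 + π_2 + π_3 + π_4 = 1.
π_1 = 0.15·π_1 + 0.15·π_2 + 0.15·π_3 + 0.25·π_4
π_2 = 0.45·π_1 + 0.4·π_2 + 0.2·π_3 + 0.25·π_4
π_3 = 0.25·π_1 + 0.2·π_2 + 0.35·π_3 + 0.25·π_4
Solving with the normalization constraint gives π = (0.1746, 0.3199, 0.2600, 0.2455).
So the stationary probability of Foggy is 0.1746.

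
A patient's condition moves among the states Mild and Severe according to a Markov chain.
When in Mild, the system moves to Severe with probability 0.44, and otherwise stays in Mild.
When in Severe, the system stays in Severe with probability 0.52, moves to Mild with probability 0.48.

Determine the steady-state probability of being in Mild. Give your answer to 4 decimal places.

Let the stationary distribution be π with π = πP and π_1 + π_2 = 1.
π_1 = 0.56·π_1 + 0.48·π_2
Solving with the normalization constraint gives π = (0.5217, 0.4783).
So the stationary probability of Mild is 0.5217.

0.5217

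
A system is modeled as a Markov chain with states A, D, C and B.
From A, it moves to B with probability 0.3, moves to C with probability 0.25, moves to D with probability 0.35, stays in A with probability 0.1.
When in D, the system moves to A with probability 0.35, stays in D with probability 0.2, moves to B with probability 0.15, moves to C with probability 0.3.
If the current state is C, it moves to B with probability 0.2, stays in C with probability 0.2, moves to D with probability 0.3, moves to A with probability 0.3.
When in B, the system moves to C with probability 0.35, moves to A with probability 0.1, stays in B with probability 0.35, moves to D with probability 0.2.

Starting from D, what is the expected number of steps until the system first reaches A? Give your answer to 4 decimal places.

Let t(s) be the expected number of steps to first reach A from state s, with t(A) = 0. Conditioning on the first step:
t(D) = 1 + 0.2·t(D) + 0.3·t(C) + 0.15·t(B)
t(C) = 1 + 0.3·t(D) + 0.2·t(C) + 0.2·t(B)
t(B) = 1 + 0.2·t(D) + 0.35·t(C) + 0.35·t(B)
Solving: t(D) = 3.5135, t(C) = 3.7237, t(B) = 4.6246.
Expected steps from D to A: 3.5135.

3.5135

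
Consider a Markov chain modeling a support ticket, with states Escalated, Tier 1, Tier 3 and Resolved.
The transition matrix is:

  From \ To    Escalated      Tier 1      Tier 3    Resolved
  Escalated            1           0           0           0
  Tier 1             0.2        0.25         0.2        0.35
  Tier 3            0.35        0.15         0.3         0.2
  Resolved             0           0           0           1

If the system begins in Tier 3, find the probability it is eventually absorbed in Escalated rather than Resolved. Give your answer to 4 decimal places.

0.5909

Let h(s) be the probability of absorption at Escalated starting from transient state s. Then h(Escalated) = 1 and h(Resolved) = 0. By first-step analysis:
h(Tier 1) = 0.2·1 + 0.25·h(Tier 1) + 0.2·h(Tier 3) + 0.35·0
h(Tier 3) = 0.35·1 + 0.15·h(Tier 1) + 0.3·h(Tier 3) + 0.2·0
Solving: h(Tier 1) = 0.4242, h(Tier 3) = 0.5909.
Starting from Tier 3, the probability is 0.5909.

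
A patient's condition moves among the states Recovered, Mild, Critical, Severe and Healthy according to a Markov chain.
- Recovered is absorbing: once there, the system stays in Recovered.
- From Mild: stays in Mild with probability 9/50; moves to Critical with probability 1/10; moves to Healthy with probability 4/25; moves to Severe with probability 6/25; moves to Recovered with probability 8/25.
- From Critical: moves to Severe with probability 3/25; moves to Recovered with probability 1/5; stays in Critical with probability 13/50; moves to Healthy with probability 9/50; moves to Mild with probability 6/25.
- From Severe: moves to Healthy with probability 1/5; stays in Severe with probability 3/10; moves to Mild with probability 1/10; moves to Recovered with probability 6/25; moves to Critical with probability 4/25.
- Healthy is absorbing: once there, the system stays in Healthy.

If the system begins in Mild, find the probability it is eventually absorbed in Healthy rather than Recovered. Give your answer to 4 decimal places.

Let h(s) be the probability of absorption at Healthy starting from transient state s. Then h(Healthy) = 1 and h(Recovered) = 0. By first-step analysis:
h(Mild) = 0.32·0 + 0.18·h(Mild) + 0.1·h(Critical) + 0.24·h(Severe) + 0.16·1
h(Critical) = 0.2·0 + 0.24·h(Mild) + 0.26·h(Critical) + 0.12·h(Severe) + 0.18·1
h(Severe) = 0.24·0 + 0.1·h(Mild) + 0.16·h(Critical) + 0.3·h(Severe) + 0.2·1
Solving: h(Mild) = 0.3770, h(Critical) = 0.4368, h(Severe) = 0.4394.
Starting from Mild, the probability is 0.3770.

0.3770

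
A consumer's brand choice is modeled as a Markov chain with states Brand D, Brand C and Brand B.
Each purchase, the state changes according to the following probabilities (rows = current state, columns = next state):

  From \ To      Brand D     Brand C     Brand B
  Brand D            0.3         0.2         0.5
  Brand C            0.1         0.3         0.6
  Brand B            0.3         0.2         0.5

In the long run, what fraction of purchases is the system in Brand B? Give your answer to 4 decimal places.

0.5222

Let the stationary distribution be π with π = πP and π_1 + π_2 + π_3 = 1.
π_1 = 0.3·π_1 + 0.1·π_2 + 0.3·π_3
π_2 = 0.2·π_1 + 0.3·π_2 + 0.2·π_3
Solving with the normalization constraint gives π = (0.2556, 0.2222, 0.5222).
So the stationary probability of Brand B is 0.5222.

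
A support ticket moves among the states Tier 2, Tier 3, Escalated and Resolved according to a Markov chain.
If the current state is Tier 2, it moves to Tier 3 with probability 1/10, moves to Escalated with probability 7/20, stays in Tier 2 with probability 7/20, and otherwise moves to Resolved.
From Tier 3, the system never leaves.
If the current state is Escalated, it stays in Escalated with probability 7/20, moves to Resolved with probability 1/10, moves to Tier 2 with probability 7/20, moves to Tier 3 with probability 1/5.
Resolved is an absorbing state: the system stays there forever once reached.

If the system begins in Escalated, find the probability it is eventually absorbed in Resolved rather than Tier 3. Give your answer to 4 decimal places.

0.4500

Let h(s) be the probability of absorption at Resolved starting from transient state s. Then h(Resolved) = 1 and h(Tier 3) = 0. By first-step analysis:
h(Tier 2) = 0.35·h(Tier 2) + 0.1·0 + 0.35·h(Escalated) + 0.2·1
h(Escalated) = 0.35·h(Tier 2) + 0.2·0 + 0.35·h(Escalated) + 0.1·1
Solving: h(Tier 2) = 0.5500, h(Escalated) = 0.4500.
Starting from Escalated, the probability is 0.4500.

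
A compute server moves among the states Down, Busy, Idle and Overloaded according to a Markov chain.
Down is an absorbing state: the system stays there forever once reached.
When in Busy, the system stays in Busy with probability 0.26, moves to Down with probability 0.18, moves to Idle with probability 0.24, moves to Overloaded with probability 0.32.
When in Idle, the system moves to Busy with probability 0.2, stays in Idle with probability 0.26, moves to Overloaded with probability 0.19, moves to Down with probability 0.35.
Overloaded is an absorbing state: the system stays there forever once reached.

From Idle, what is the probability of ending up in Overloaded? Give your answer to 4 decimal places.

Let h(s) be the probability of absorption at Overloaded starting from transient state s. Then h(Overloaded) = 1 and h(Down) = 0. By first-step analysis:
h(Busy) = 0.18·0 + 0.26·h(Busy) + 0.24·h(Idle) + 0.32·1
h(Idle) = 0.35·0 + 0.2·h(Busy) + 0.26·h(Idle) + 0.19·1
Solving: h(Busy) = 0.5653, h(Idle) = 0.4095.
Starting from Idle, the probability is 0.4095.

0.4095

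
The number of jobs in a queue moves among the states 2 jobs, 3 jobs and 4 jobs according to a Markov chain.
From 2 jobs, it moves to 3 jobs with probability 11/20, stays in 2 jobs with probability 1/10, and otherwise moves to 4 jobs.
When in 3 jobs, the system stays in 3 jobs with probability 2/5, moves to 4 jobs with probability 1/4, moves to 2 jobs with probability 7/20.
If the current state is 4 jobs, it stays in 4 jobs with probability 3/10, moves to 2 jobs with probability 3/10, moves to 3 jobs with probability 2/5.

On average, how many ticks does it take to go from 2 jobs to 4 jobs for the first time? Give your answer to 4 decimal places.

3.3094

Let t(s) be the expected number of ticks to first reach 4 jobs from state s, with t(4 jobs) = 0. Conditioning on the first tick:
t(2 jobs) = 1 + 0.1·t(2 jobs) + 0.55·t(3 jobs)
t(3 jobs) = 1 + 0.35·t(2 jobs) + 0.4·t(3 jobs)
Solving: t(2 jobs) = 3.3094, t(3 jobs) = 3.5971.
Expected ticks from 2 jobs to 4 jobs: 3.3094.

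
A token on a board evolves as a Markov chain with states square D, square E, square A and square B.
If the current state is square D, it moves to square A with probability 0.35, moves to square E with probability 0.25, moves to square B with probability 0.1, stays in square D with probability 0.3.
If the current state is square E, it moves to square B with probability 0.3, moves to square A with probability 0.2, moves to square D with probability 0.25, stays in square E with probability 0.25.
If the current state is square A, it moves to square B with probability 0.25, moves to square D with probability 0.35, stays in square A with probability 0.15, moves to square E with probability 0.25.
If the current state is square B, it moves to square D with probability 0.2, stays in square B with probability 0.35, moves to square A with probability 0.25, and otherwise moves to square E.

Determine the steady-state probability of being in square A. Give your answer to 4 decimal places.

Let the stationary distribution be π with π = πP and π_1 + π_2 + π_3 + π_4 = 1.
π_1 = 0.3·π_1 + 0.25·π_2 + 0.35·π_3 + 0.2·π_4
π_2 = 0.25·π_1 + 0.25·π_2 + 0.25·π_3 + 0.2·π_4
π_3 = 0.35·π_1 + 0.2·π_2 + 0.15·π_3 + 0.25·π_4
Solving with the normalization constraint gives π = (0.2757, 0.2377, 0.2415, 0.2450).
So the stationary probability of square A is 0.2415.

0.2415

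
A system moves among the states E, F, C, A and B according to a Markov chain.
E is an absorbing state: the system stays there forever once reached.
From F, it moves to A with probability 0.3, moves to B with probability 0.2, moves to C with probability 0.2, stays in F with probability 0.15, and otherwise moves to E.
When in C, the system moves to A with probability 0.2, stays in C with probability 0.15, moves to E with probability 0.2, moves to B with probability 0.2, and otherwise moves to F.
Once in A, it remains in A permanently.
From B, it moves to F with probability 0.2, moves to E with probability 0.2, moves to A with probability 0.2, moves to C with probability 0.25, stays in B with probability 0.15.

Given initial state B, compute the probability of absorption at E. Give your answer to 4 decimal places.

Let h(s) be the probability of absorption at E starting from transient state s. Then h(E) = 1 and h(A) = 0. By first-step analysis:
h(F) = 0.15·1 + 0.15·h(F) + 0.2·h(C) + 0.3·0 + 0.2·h(B)
h(C) = 0.2·1 + 0.25·h(F) + 0.15·h(C) + 0.2·0 + 0.2·h(B)
h(B) = 0.2·1 + 0.2·h(F) + 0.25·h(C) + 0.2·0 + 0.15·h(B)
Solving: h(F) = 0.3937, h(C) = 0.4601, h(B) = 0.4633.
Starting from B, the probability is 0.4633.

0.4633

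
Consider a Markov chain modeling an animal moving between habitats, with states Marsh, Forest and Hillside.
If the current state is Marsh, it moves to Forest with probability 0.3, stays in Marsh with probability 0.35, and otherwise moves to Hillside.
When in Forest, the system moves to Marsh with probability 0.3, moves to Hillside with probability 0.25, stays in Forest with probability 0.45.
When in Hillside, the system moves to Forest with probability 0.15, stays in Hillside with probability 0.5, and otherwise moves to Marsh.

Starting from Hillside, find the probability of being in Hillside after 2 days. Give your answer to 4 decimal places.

Sum over the intermediate state after 1 day:
P = P(Hillside→Marsh)·P(Marsh→Hillside) + P(Hillside→Forest)·P(Forest→Hillside) + P(Hillside→Hillside)·P(Hillside→Hillside)
  = 0.35×0.35 + 0.15×0.25 + 0.5×0.5
  = 0.1225 + 0.0375 + 0.2500 = 0.4100

0.4100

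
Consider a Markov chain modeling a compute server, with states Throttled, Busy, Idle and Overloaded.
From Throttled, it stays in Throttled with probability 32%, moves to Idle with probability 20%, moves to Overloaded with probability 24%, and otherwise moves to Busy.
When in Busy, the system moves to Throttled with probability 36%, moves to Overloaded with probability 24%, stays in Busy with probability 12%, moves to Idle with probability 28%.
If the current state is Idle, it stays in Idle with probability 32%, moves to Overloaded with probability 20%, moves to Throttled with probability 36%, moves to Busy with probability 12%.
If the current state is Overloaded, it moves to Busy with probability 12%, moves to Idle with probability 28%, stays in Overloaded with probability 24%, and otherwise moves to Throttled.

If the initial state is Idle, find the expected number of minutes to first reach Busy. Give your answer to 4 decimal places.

6.1905

Let t(s) be the expected number of minutes to first reach Busy from state s, with t(Busy) = 0. Conditioning on the first minute:
t(Throttled) = 1 + 0.32·t(Throttled) + 0.2·t(Idle) + 0.24·t(Overloaded)
t(Idle) = 1 + 0.36·t(Throttled) + 0.32·t(Idle) + 0.2·t(Overloaded)
t(Overloaded) = 1 + 0.36·t(Throttled) + 0.28·t(Idle) + 0.24·t(Overloaded)
Solving: t(Throttled) = 5.4762, t(Idle) = 6.1905, t(Overloaded) = 6.1905.
Expected minutes from Idle to Busy: 6.1905.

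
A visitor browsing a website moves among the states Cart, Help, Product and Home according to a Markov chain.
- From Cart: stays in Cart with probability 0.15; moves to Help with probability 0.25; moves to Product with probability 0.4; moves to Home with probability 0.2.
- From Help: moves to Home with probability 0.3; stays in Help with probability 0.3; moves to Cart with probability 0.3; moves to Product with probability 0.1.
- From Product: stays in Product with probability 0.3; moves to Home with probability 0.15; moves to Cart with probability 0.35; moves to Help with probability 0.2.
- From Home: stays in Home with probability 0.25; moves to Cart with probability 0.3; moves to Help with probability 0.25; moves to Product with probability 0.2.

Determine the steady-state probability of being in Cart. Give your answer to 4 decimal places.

Let the stationary distribution be π with π = πP and π_1 + π_2 + π_3 + π_4 = 1.
π_1 = 0.15·π_1 + 0.3·π_2 + 0.35·π_3 + 0.3·π_4
π_2 = 0.25·π_1 + 0.3·π_2 + 0.2·π_3 + 0.25·π_4
π_3 = 0.4·π_1 + 0.1·π_2 + 0.3·π_3 + 0.2·π_4
Solving with the normalization constraint gives π = (0.2720, 0.2497, 0.2549, 0.2234).
So the stationary probability of Cart is 0.2720.

0.2720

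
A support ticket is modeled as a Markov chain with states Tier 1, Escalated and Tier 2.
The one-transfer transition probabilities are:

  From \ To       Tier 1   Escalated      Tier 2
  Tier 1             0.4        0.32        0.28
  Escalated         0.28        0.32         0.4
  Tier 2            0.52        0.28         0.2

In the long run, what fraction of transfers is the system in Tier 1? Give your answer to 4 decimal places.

0.3982

Let the stationary distribution be π with π = πP and π_1 + π_2 + π_3 = 1.
π_1 = 0.4·π_1 + 0.28·π_2 + 0.52·π_3
π_2 = 0.32·π_1 + 0.32·π_2 + 0.28·π_3
Solving with the normalization constraint gives π = (0.3982, 0.3083, 0.2935).
So the stationary probability of Tier 1 is 0.3982.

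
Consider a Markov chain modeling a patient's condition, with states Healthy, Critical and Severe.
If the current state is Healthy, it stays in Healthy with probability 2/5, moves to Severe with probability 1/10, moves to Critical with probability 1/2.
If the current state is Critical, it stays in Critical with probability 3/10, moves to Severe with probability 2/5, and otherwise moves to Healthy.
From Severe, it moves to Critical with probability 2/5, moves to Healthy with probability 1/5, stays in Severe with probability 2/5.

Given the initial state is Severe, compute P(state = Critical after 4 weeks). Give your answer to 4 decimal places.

Propagate the distribution vector 4 weeks from Severe.
After 0 weeks: (0.0000, 0.0000, 1.0000)
After 1 week: (0.2000, 0.4000, 0.4000)
After 2 weeks: (0.2800, 0.3800, 0.3400)
After 3 weeks: (0.2940, 0.3900, 0.3160)
After 4 weeks: (0.2978, 0.3904, 0.3118)
P(in Critical after 4 weeks) = 0.3904

0.3904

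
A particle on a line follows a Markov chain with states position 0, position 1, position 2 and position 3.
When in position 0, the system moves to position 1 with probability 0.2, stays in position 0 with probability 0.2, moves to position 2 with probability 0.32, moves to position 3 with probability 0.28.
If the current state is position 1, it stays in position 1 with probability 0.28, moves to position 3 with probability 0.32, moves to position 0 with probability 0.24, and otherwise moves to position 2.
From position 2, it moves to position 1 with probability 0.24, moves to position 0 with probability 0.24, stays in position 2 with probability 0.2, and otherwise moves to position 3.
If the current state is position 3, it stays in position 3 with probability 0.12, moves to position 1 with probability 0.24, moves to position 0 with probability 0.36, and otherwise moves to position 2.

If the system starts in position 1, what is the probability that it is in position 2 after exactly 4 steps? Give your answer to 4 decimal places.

Propagate the distribution vector 4 steps from position 1.
After 0 steps: (0.0000, 1.0000, 0.0000, 0.0000)
After 1 step: (0.2400, 0.2800, 0.1600, 0.3200)
After 2 steps: (0.2688, 0.2416, 0.2432, 0.2464)
After 3 steps: (0.2588, 0.2389, 0.2423, 0.2600)
After 4 steps: (0.2608, 0.2392, 0.2423, 0.2577)
P(in position 2 after 4 steps) = 0.2423

0.2423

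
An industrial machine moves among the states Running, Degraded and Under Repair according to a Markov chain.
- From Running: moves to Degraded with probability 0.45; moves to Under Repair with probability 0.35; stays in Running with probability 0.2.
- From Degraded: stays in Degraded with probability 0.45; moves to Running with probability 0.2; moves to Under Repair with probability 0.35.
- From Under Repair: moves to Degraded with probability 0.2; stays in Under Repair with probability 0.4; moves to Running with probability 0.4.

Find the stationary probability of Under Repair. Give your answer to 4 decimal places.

0.3684

Let the stationary distribution be π with π = πP and π_1 + π_2 + π_3 = 1.
π_1 = 0.2·π_1 + 0.2·π_2 + 0.4·π_3
π_2 = 0.45·π_1 + 0.45·π_2 + 0.2·π_3
Solving with the normalization constraint gives π = (0.2737, 0.3579, 0.3684).
So the stationary probability of Under Repair is 0.3684.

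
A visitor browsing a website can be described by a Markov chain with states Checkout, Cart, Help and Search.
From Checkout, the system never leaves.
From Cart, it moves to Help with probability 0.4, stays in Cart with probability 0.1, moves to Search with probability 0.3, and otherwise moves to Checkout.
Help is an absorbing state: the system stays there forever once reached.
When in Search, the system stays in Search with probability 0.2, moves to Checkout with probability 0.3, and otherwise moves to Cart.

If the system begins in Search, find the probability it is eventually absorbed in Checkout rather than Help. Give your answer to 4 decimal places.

0.6491

Let h(s) be the probability of absorption at Checkout starting from transient state s. Then h(Checkout) = 1 and h(Help) = 0. By first-step analysis:
h(Cart) = 0.2·1 + 0.1·h(Cart) + 0.4·0 + 0.3·h(Search)
h(Search) = 0.3·1 + 0.5·h(Cart) + 0.2·h(Search)
Solving: h(Cart) = 0.4386, h(Search) = 0.6491.
Starting from Search, the probability is 0.6491.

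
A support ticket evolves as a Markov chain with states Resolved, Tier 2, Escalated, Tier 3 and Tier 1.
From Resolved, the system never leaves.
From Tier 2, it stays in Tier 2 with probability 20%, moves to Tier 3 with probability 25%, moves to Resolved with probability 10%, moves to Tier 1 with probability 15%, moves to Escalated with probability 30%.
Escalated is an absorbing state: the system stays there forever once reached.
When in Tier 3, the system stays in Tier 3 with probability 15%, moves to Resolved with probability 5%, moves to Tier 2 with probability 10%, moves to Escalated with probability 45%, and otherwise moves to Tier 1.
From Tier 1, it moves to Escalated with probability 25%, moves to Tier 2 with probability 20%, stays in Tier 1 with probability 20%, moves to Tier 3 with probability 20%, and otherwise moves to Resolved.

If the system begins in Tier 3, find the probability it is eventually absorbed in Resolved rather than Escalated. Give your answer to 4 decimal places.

Let h(s) be the probability of absorption at Resolved starting from transient state s. Then h(Resolved) = 1 and h(Escalated) = 0. By first-step analysis:
h(Tier 2) = 0.1·1 + 0.2·h(Tier 2) + 0.3·0 + 0.25·h(Tier 3) + 0.15·h(Tier 1)
h(Tier 3) = 0.05·1 + 0.1·h(Tier 2) + 0.45·0 + 0.15·h(Tier 3) + 0.25·h(Tier 1)
h(Tier 1) = 0.15·1 + 0.2·h(Tier 2) + 0.25·0 + 0.2·h(Tier 3) + 0.2·h(Tier 1)
Solving: h(Tier 2) = 0.2325, h(Tier 3) = 0.1710, h(Tier 1) = 0.2884.
Starting from Tier 3, the probability is 0.1710.

0.1710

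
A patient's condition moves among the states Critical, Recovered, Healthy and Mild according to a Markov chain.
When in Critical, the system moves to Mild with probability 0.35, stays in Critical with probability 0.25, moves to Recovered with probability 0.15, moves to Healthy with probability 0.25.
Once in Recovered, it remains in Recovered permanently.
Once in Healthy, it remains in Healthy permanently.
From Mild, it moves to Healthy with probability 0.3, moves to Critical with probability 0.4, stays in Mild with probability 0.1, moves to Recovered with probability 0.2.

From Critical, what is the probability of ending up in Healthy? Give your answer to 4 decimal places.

Let h(s) be the probability of absorption at Healthy starting from transient state s. Then h(Healthy) = 1 and h(Recovered) = 0. By first-step analysis:
h(Critical) = 0.25·h(Critical) + 0.15·0 + 0.25·1 + 0.35·h(Mild)
h(Mild) = 0.4·h(Critical) + 0.2·0 + 0.3·1 + 0.1·h(Mild)
Solving: h(Critical) = 0.6168, h(Mild) = 0.6075.
Starting from Critical, the probability is 0.6168.

0.6168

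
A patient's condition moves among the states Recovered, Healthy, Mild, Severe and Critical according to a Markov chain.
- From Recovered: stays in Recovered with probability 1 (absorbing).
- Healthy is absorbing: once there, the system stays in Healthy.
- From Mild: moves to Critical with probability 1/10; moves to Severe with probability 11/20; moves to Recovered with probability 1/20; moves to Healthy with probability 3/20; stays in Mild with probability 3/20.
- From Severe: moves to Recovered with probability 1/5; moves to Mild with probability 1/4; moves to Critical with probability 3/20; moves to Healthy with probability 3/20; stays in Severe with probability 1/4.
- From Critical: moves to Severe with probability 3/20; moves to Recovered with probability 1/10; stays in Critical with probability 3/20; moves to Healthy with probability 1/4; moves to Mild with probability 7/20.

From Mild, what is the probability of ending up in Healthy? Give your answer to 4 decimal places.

0.5879

Let h(s) be the probability of absorption at Healthy starting from transient state s. Then h(Healthy) = 1 and h(Recovered) = 0. By first-step analysis:
h(Mild) = 0.05·0 + 0.15·1 + 0.15·h(Mild) + 0.55·h(Severe) + 0.1·h(Critical)
h(Severe) = 0.2·0 + 0.15·1 + 0.25·h(Mild) + 0.25·h(Severe) + 0.15·h(Critical)
h(Critical) = 0.1·0 + 0.25·1 + 0.35·h(Mild) + 0.15·h(Severe) + 0.15·h(Critical)
Solving: h(Mild) = 0.5879, h(Severe) = 0.5216, h(Critical) = 0.6282.
Starting from Mild, the probability is 0.5879.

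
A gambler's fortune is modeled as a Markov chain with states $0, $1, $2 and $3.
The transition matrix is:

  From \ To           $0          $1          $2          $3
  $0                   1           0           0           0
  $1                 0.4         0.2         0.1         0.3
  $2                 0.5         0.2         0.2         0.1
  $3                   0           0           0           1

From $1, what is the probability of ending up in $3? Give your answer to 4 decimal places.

Let h(s) be the probability of absorption at $3 starting from transient state s. Then h($3) = 1 and h($0) = 0. By first-step analysis:
h($1) = 0.4·0 + 0.2·h($1) + 0.1·h($2) + 0.3·1
h($2) = 0.5·0 + 0.2·h($1) + 0.2·h($2) + 0.1·1
Solving: h($1) = 0.4032, h($2) = 0.2258.
Starting from $1, the probability is 0.4032.

0.4032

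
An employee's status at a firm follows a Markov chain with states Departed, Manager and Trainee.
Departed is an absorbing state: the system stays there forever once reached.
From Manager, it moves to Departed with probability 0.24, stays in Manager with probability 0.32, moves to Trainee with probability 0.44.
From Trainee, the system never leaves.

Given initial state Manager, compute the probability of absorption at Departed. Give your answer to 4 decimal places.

0.3529

Let h(s) be the probability of absorption at Departed starting from transient state s. Then h(Departed) = 1 and h(Trainee) = 0. By first-step analysis:
h(Manager) = 0.24·1 + 0.32·h(Manager) + 0.44·0
Solving: h(Manager) = 0.3529.
Starting from Manager, the probability is 0.3529.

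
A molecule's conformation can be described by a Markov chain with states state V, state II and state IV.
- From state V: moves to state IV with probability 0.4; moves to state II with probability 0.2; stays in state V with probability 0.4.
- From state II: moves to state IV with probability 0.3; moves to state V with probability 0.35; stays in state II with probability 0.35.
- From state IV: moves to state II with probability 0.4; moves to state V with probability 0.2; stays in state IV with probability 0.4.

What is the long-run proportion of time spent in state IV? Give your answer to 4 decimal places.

Let the stationary distribution be π with π = πP and π_1 + π_2 + π_3 = 1.
π_1 = 0.4·π_1 + 0.35·π_2 + 0.2·π_3
π_2 = 0.2·π_1 + 0.35·π_2 + 0.4·π_3
Solving with the normalization constraint gives π = (0.3103, 0.3218, 0.3678).
So the stationary probability of state IV is 0.3678.

0.3678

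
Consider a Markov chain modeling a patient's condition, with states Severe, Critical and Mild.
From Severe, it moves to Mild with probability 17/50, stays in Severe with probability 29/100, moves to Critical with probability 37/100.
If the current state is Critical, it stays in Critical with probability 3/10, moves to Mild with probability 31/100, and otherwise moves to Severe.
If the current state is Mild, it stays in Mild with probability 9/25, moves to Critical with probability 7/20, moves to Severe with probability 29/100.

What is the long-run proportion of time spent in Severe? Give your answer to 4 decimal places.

0.3240

Let the stationary distribution be π with π = πP and π_1 + π_2 + π_3 = 1.
π_1 = 0.29·π_1 + 0.39·π_2 + 0.29·π_3
π_2 = 0.37·π_1 + 0.3·π_2 + 0.35·π_3
Solving with the normalization constraint gives π = (0.3240, 0.3395, 0.3365).
So the stationary probability of Severe is 0.3240.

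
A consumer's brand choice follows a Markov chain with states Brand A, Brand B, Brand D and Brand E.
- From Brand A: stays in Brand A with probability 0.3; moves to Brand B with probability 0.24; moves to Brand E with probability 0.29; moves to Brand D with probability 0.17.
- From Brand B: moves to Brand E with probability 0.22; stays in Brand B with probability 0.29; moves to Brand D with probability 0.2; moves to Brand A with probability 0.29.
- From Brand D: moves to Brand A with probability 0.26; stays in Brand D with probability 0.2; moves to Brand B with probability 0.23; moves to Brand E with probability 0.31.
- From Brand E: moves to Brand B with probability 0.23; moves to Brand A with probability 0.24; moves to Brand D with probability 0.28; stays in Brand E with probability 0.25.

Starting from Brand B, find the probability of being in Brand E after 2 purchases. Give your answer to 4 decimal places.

Propagate the distribution vector 2 purchases from Brand B.
After 0 purchases: (0.0000, 1.0000, 0.0000, 0.0000)
After 1 purchase: (0.2900, 0.2900, 0.2000, 0.2200)
After 2 purchases: (0.2759, 0.2503, 0.2089, 0.2649)
P(in Brand E after 2 purchases) = 0.2649

0.2649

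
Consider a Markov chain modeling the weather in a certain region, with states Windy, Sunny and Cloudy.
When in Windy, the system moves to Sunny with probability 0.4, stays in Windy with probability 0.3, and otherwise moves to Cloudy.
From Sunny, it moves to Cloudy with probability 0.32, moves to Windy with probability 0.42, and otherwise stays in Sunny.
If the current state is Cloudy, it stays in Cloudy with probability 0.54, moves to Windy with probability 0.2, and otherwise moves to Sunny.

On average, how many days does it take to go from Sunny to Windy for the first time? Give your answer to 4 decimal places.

Let t(s) be the expected number of days to first reach Windy from state s, with t(Windy) = 0. Conditioning on the first day:
t(Sunny) = 1 + 0.26·t(Sunny) + 0.32·t(Cloudy)
t(Cloudy) = 1 + 0.26·t(Sunny) + 0.54·t(Cloudy)
Solving: t(Sunny) = 3.0327, t(Cloudy) = 3.8880.
Expected days from Sunny to Windy: 3.0327.

3.0327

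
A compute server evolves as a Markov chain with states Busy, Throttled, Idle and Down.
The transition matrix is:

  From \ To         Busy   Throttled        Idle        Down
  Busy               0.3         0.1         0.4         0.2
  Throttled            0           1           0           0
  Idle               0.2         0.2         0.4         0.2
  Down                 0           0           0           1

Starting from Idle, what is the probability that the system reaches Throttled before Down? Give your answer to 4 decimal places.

Let h(s) be the probability of absorption at Throttled starting from transient state s. Then h(Throttled) = 1 and h(Down) = 0. By first-step analysis:
h(Busy) = 0.3·h(Busy) + 0.1·1 + 0.4·h(Idle) + 0.2·0
h(Idle) = 0.2·h(Busy) + 0.2·1 + 0.4·h(Idle) + 0.2·0
Solving: h(Busy) = 0.4118, h(Idle) = 0.4706.
Starting from Idle, the probability is 0.4706.

0.4706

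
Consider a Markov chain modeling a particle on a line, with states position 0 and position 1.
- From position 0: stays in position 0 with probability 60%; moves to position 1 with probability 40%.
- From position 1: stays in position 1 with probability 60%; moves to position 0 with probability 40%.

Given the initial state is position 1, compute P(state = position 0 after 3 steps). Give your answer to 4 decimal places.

Propagate the distribution vector 3 steps from position 1.
After 0 steps: (0.0000, 1.0000)
After 1 step: (0.4000, 0.6000)
After 2 steps: (0.4800, 0.5200)
After 3 steps: (0.4960, 0.5040)
P(in position 0 after 3 steps) = 0.4960

0.4960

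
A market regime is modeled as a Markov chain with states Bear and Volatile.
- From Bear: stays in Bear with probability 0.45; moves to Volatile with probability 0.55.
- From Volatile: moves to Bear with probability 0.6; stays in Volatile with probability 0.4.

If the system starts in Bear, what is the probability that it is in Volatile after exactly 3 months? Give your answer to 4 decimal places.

Propagate the distribution vector 3 months from Bear.
After 0 months: (1.0000, 0.0000)
After 1 month: (0.4500, 0.5500)
After 2 months: (0.5325, 0.4675)
After 3 months: (0.5201, 0.4799)
P(in Volatile after 3 months) = 0.4799

0.4799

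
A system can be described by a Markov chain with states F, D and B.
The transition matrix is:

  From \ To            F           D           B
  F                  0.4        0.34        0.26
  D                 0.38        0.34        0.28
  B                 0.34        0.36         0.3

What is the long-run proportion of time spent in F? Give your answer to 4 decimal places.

Let the stationary distribution be π with π = πP and π_1 + π_2 + π_3 = 1.
π_1 = 0.4·π_1 + 0.38·π_2 + 0.34·π_3
π_2 = 0.34·π_1 + 0.34·π_2 + 0.36·π_3
Solving with the normalization constraint gives π = (0.3764, 0.3456, 0.2780).
So the stationary probability of F is 0.3764.

0.3764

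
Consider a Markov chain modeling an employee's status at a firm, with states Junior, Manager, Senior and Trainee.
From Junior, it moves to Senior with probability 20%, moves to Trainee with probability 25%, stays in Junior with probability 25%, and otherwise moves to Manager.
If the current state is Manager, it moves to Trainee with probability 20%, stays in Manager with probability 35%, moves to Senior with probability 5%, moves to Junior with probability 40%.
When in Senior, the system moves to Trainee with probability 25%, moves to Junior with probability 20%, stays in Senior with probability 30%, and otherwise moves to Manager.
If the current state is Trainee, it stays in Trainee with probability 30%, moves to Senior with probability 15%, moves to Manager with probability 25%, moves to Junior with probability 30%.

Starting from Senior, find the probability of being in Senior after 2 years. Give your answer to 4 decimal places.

Propagate the distribution vector 2 years from Senior.
After 0 years: (0.0000, 0.0000, 1.0000, 0.0000)
After 1 year: (0.2000, 0.2500, 0.3000, 0.2500)
After 2 years: (0.2850, 0.2850, 0.1800, 0.2500)
P(in Senior after 2 years) = 0.1800

0.1800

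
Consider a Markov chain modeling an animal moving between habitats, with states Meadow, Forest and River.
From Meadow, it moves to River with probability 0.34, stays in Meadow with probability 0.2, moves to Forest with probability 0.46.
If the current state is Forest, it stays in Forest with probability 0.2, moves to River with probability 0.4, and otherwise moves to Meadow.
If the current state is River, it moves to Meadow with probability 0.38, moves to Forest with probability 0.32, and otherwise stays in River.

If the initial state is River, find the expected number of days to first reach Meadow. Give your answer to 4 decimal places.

2.5926

Let t(s) be the expected number of days to first reach Meadow from state s, with t(Meadow) = 0. Conditioning on the first day:
t(Forest) = 1 + 0.2·t(Forest) + 0.4·t(River)
t(River) = 1 + 0.32·t(Forest) + 0.3·t(River)
Solving: t(Forest) = 2.5463, t(River) = 2.5926.
Expected days from River to Meadow: 2.5926.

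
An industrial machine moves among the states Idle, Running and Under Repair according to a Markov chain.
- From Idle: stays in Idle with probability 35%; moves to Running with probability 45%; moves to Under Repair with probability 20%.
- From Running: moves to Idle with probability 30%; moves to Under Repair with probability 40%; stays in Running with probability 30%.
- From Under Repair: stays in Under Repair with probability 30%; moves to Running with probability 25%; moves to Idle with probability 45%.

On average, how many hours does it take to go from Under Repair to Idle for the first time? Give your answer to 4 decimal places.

2.4359

Let t(s) be the expected number of hours to first reach Idle from state s, with t(Idle) = 0. Conditioning on the first hour:
t(Running) = 1 + 0.3·t(Running) + 0.4·t(Under Repair)
t(Under Repair) = 1 + 0.25·t(Running) + 0.3·t(Under Repair)
Solving: t(Running) = 2.8205, t(Under Repair) = 2.4359.
Expected hours from Under Repair to Idle: 2.4359.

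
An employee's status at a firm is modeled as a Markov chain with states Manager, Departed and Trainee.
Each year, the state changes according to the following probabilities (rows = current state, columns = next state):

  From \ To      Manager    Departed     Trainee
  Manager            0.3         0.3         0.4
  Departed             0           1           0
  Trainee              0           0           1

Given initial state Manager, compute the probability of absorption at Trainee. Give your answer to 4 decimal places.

0.5714

Let h(s) be the probability of absorption at Trainee starting from transient state s. Then h(Trainee) = 1 and h(Departed) = 0. By first-step analysis:
h(Manager) = 0.3·h(Manager) + 0.3·0 + 0.4·1
Solving: h(Manager) = 0.5714.
Starting from Manager, the probability is 0.5714.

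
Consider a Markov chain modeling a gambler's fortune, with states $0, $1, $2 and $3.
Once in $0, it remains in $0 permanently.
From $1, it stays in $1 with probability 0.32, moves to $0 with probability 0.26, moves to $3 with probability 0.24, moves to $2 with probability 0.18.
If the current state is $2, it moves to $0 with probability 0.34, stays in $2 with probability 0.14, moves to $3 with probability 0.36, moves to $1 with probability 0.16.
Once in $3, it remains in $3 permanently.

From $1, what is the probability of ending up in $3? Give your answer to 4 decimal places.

0.4878

Let h(s) be the probability of absorption at $3 starting from transient state s. Then h($3) = 1 and h($0) = 0. By first-step analysis:
h($1) = 0.26·0 + 0.32·h($1) + 0.18·h($2) + 0.24·1
h($2) = 0.34·0 + 0.16·h($1) + 0.14·h($2) + 0.36·1
Solving: h($1) = 0.4878, h($2) = 0.5094.
Starting from $1, the probability is 0.4878.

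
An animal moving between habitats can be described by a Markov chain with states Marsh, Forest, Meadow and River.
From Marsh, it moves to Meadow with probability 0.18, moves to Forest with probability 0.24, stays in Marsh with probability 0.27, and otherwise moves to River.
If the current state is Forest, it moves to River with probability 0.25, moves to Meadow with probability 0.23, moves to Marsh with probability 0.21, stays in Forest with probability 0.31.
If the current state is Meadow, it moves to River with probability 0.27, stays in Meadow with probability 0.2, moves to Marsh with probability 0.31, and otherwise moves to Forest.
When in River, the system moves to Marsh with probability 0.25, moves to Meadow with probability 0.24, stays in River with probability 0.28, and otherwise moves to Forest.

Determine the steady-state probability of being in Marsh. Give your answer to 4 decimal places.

0.2579

Let the stationary distribution be π with π = πP and π_1 + π_2 + π_3 + π_4 = 1.
π_1 = 0.27·π_1 + 0.21·π_2 + 0.31·π_3 + 0.25·π_4
π_2 = 0.24·π_1 + 0.31·π_2 + 0.22·π_3 + 0.23·π_4
π_3 = 0.18·π_1 + 0.23·π_2 + 0.2·π_3 + 0.24·π_4
Solving with the normalization constraint gives π = (0.2579, 0.2505, 0.2135, 0.2781).
So the stationary probability of Marsh is 0.2579.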